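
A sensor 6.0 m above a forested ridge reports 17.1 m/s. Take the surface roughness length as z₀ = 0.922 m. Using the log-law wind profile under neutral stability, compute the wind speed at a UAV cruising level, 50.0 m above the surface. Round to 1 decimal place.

36.5 m/s

Log law: V(z) ∝ ln(z/z₀), so V₂/V₁ = ln(z₂/z₀) / ln(z₁/z₀).
ln(50.0/0.922) = 3.9932, ln(6.0/0.922) = 1.8730
V₂ = 17.1 × 3.9932/1.8730 = 17.1 × 2.1320 = 36.4578 m/s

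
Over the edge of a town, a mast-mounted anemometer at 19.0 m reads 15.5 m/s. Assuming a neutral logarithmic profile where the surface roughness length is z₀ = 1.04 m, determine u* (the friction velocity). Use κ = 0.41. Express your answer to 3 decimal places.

u* ≈ 2.187 m/s

Log law: V(z) = (u*/κ) · ln(z/z₀) ⇒ u* = κ · V / ln(z/z₀)
u* = 0.41 × 15.5 / ln(19.0/1.04) = 0.41 × 15.5 / 2.9052
   = 6.3550 / 2.9052 = 2.1874 m/s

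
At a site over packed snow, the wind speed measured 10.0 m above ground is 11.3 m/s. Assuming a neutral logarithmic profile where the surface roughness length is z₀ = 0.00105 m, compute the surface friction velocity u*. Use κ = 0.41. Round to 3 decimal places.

Log law: V(z) = (u*/κ) · ln(z/z₀) ⇒ u* = κ · V / ln(z/z₀)
u* = 0.41 × 11.3 / ln(10.0/0.00105) = 0.41 × 11.3 / 9.1616
   = 4.6330 / 9.1616 = 0.5057 m/s

u* ≈ 0.506 m/s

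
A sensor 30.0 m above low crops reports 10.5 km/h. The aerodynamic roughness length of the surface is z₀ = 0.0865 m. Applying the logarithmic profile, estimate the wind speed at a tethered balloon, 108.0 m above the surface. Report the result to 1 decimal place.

Log law: V(z) ∝ ln(z/z₀), so V₂/V₁ = ln(z₂/z₀) / ln(z₁/z₀).
ln(108.0/0.0865) = 7.1297, ln(30.0/0.0865) = 5.8488
V₂ = 10.5 × 7.1297/5.8488 = 10.5 × 1.2190 = 12.7996 km/h

12.8 km/h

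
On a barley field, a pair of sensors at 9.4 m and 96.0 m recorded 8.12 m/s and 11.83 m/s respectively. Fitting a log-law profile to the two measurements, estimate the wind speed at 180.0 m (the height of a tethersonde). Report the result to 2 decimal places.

Log law: V ∝ ln(z/z₀). From the pair, with r = V₁/V₂ = 0.68639,
ln z₀ = (ln z₁ − r·ln z₂)/(1 − r) = (2.2407 − 0.68639×4.5643)/0.31361 = -2.8450 → z₀ = 0.05813 m
V₃ = V₁ · ln(z₃/z₀)/ln(z₁/z₀) = 8.12 × 8.0379/5.0857 = 12.8337 m/s

12.83 m/s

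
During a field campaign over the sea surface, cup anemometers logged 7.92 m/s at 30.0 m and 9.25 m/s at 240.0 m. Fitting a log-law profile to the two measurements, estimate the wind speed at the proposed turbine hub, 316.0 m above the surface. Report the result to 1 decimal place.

9.4 m/s

Log law: V ∝ ln(z/z₀). From the pair, with r = V₁/V₂ = 0.85622,
ln z₀ = (ln z₁ − r·ln z₂)/(1 − r) = (3.4012 − 0.85622×5.4806)/0.14378 = -8.9816 → z₀ = 0.0001257 m
V₃ = V₁ · ln(z₃/z₀)/ln(z₁/z₀) = 7.92 × 14.7374/12.3828 = 9.4260 m/s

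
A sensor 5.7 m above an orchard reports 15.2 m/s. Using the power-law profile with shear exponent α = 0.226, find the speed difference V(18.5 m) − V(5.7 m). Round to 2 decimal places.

4.63 m/s

Power law: V₂ = V₁ · (z₂/z₁)^α = 15.2 × (3.2456)^0.226 = 19.8334 m/s
ΔV = 19.8334 − 15.2 = 4.6334 m/s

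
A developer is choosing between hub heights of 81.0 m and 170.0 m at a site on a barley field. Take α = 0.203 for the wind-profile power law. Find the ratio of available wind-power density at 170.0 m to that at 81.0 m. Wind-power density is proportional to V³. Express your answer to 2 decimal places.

1.57

Speed ratio: V_B/V_A = (z_B/z_A)^α = (170.0/81.0)^0.203 = (2.0988)^0.203 = 1.16241
Power-density ratio: P_B/P_A = (V_B/V_A)³ = (1.16241)³ = 1.57064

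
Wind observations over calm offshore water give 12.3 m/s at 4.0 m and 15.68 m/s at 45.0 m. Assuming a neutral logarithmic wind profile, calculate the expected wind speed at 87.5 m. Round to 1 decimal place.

16.6 m/s

Log law: V ∝ ln(z/z₀). From the pair, with r = V₁/V₂ = 0.78444,
ln z₀ = (ln z₁ − r·ln z₂)/(1 − r) = (1.3863 − 0.78444×3.8067)/0.21556 = -7.4216 → z₀ = 0.0005982 m
V₃ = V₁ · ln(z₃/z₀)/ln(z₁/z₀) = 12.3 × 11.8932/8.8078 = 16.6086 m/s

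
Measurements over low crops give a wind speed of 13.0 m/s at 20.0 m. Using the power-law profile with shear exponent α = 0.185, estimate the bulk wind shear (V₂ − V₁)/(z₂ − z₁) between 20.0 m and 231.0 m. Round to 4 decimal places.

0.0353 m/s/m

Power law: V₂ = V₁ · (z₂/z₁)^α = 13.0 × (11.5500)^0.185 = 20.4419 m/s
ΔV/Δz = (20.4419 − 13.0)/(231.0 − 20.0) = 7.4419/211.0000 = 0.03527 m/s/m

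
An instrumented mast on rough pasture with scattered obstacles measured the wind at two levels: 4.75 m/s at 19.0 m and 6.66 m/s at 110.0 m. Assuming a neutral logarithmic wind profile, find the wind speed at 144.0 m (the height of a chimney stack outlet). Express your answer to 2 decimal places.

Log law: V ∝ ln(z/z₀). From the pair, with r = V₁/V₂ = 0.71321,
ln z₀ = (ln z₁ − r·ln z₂)/(1 − r) = (2.9444 − 0.71321×4.7005)/0.28679 = -1.4227 → z₀ = 0.2411 m
V₃ = V₁ · ln(z₃/z₀)/ln(z₁/z₀) = 4.75 × 6.3925/4.3671 = 6.9529 m/s

6.95 m/s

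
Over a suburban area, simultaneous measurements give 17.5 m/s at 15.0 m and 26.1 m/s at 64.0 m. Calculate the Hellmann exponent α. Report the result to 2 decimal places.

Power law: V₂/V₁ = (z₂/z₁)^α ⇒ α = ln(V₂/V₁) / ln(z₂/z₁)
α = ln(26.1/17.5) / ln(64.0/15.0) = ln(1.4914) / ln(4.2667)
  = 0.39973 / 1.45083 = 0.27552

α ≈ 0.28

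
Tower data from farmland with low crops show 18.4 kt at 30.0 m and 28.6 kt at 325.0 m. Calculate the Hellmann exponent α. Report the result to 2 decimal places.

Power law: V₂/V₁ = (z₂/z₁)^α ⇒ α = ln(V₂/V₁) / ln(z₂/z₁)
α = ln(28.6/18.4) / ln(325.0/30.0) = ln(1.5543) / ln(10.8333)
  = 0.44106 / 2.38263 = 0.18511

α ≈ 0.19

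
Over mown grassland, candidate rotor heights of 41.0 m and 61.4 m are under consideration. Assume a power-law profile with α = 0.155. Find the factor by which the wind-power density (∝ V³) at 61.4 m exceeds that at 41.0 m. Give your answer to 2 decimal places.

Speed ratio: V_B/V_A = (z_B/z_A)^α = (61.4/41.0)^0.155 = (1.4976)^0.155 = 1.06460
Power-density ratio: P_B/P_A = (V_B/V_A)³ = (1.06460)³ = 1.20657

1.21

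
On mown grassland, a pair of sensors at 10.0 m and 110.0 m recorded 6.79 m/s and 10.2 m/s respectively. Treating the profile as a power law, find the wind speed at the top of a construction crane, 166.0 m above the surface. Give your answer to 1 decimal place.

10.9 m/s

First find α: α = ln(V₂/V₁)/ln(z₂/z₁) = ln(10.2/6.79)/ln(110.0/10.0) = 0.40694/2.39790 = 0.1697
Extrapolate from 110.0 m to 166.0 m: V₃ = 10.2 × (166.0/110.0)^0.1697 = 10.2 × 1.0723 = 10.9378 m/s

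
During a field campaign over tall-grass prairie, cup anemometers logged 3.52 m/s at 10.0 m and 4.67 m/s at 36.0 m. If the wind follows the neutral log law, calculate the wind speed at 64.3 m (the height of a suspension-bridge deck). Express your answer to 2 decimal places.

5.19 m/s

Log law: V ∝ ln(z/z₀). From the pair, with r = V₁/V₂ = 0.75375,
ln z₀ = (ln z₁ − r·ln z₂)/(1 − r) = (2.3026 − 0.75375×3.5835)/0.24625 = -1.6182 → z₀ = 0.1983 m
V₃ = V₁ · ln(z₃/z₀)/ln(z₁/z₀) = 3.52 × 5.7817/3.9208 = 5.1908 m/s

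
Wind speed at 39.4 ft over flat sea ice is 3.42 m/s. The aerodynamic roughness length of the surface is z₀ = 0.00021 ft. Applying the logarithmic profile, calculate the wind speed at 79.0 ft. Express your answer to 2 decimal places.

3.62 m/s

Log law: V(z) ∝ ln(z/z₀), so V₂/V₁ = ln(z₂/z₀) / ln(z₁/z₀).
ln(79.0/0.00021) = 12.8379, ln(39.4/0.00021) = 12.1422
V₂ = 3.42 × 12.8379/12.1422 = 3.42 × 1.0573 = 3.6159 m/s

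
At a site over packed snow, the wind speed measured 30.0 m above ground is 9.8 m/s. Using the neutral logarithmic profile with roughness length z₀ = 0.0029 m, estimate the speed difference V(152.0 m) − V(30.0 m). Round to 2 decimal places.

Log law: V₂ = V₁ · ln(z₂/z₀)/ln(z₁/z₀) = 9.8 × 10.8669/9.2442 = 11.5202 m/s
ΔV = 11.5202 − 9.8 = 1.7202 m/s

1.72 m/s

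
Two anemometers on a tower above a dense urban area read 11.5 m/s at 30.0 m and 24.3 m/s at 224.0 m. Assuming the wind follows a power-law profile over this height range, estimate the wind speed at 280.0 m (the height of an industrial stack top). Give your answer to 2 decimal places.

26.40 m/s

First find α: α = ln(V₂/V₁)/ln(z₂/z₁) = ln(24.3/11.5)/ln(224.0/30.0) = 0.74813/2.01045 = 0.3721
Extrapolate from 224.0 m to 280.0 m: V₃ = 24.3 × (280.0/224.0)^0.3721 = 24.3 × 1.0866 = 26.4039 m/s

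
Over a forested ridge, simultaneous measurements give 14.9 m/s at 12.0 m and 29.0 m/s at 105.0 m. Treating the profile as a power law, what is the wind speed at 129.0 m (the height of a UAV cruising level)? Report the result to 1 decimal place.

30.9 m/s

First find α: α = ln(V₂/V₁)/ln(z₂/z₁) = ln(29.0/14.9)/ln(105.0/12.0) = 0.66593/2.16905 = 0.3070
Extrapolate from 105.0 m to 129.0 m: V₃ = 29.0 × (129.0/105.0)^0.3070 = 29.0 × 1.0652 = 30.8920 m/s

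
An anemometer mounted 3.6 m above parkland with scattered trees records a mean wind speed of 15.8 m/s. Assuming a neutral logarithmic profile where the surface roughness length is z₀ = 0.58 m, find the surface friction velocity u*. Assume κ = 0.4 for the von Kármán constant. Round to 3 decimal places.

u* ≈ 3.462 m/s

Log law: V(z) = (u*/κ) · ln(z/z₀) ⇒ u* = κ · V / ln(z/z₀)
u* = 0.4 × 15.8 / ln(3.6/0.58) = 0.4 × 15.8 / 1.8257
   = 6.3200 / 1.8257 = 3.4618 m/s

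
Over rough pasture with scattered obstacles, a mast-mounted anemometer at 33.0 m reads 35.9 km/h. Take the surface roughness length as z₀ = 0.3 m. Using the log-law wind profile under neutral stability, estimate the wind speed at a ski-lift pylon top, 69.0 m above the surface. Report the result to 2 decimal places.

Log law: V(z) ∝ ln(z/z₀), so V₂/V₁ = ln(z₂/z₀) / ln(z₁/z₀).
ln(69.0/0.3) = 5.4381, ln(33.0/0.3) = 4.7005
V₂ = 35.9 × 5.4381/4.7005 = 35.9 × 1.1569 = 41.5334 km/h

41.53 km/h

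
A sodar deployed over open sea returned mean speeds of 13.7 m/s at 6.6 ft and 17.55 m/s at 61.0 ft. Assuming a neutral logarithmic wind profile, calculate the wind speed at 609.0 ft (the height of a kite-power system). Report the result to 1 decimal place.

Log law: V ∝ ln(z/z₀). From the pair, with r = V₁/V₂ = 0.78063,
ln z₀ = (ln z₁ − r·ln z₂)/(1 − r) = (1.8871 − 0.78063×4.1109)/0.21937 = -6.0262 → z₀ = 0.002415 ft
V₃ = V₁ · ln(z₃/z₀)/ln(z₁/z₀) = 13.7 × 12.4380/7.9133 = 21.5336 m/s

21.5 m/s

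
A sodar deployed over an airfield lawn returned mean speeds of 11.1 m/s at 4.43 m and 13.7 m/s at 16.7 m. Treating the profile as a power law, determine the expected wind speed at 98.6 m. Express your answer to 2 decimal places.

First find α: α = ln(V₂/V₁)/ln(z₂/z₁) = ln(13.7/11.1)/ln(16.7/4.43) = 0.21045/1.32701 = 0.1586
Extrapolate from 16.7 m to 98.6 m: V₃ = 13.7 × (98.6/16.7)^0.1586 = 13.7 × 1.3253 = 18.1560 m/s

18.16 m/s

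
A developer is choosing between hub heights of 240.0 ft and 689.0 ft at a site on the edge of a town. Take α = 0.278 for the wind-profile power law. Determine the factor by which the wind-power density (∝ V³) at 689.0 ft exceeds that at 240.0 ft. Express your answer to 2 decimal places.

Speed ratio: V_B/V_A = (z_B/z_A)^α = (689.0/240.0)^0.278 = (2.8708)^0.278 = 1.34068
Power-density ratio: P_B/P_A = (V_B/V_A)³ = (1.34068)³ = 2.40979

2.41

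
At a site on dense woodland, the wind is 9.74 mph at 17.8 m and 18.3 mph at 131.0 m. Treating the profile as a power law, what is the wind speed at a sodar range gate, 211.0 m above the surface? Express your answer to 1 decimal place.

First find α: α = ln(V₂/V₁)/ln(z₂/z₁) = ln(18.3/9.74)/ln(131.0/17.8) = 0.63066/1.99600 = 0.3160
Extrapolate from 131.0 m to 211.0 m: V₃ = 18.3 × (211.0/131.0)^0.3160 = 18.3 × 1.1625 = 21.2745 mph

21.3 mph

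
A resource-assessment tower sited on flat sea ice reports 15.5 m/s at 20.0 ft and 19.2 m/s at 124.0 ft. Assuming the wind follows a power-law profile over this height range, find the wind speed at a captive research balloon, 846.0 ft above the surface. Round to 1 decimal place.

First find α: α = ln(V₂/V₁)/ln(z₂/z₁) = ln(19.2/15.5)/ln(124.0/20.0) = 0.21407/1.82455 = 0.1173
Extrapolate from 124.0 ft to 846.0 ft: V₃ = 19.2 × (846.0/124.0)^0.1173 = 19.2 × 1.2527 = 24.0517 m/s

24.1 m/s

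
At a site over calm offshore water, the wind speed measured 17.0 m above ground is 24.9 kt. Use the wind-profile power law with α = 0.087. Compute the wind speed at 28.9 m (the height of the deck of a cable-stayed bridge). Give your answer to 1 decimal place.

26.1 kt

Power-law profile: V₂ = V₁ · (z₂/z₁)^α
V₂ = 24.9 × (28.9/17.0)^0.087 = 24.9 × (1.7000)^0.087
    = 24.9 × 1.0472 = 26.0764 kt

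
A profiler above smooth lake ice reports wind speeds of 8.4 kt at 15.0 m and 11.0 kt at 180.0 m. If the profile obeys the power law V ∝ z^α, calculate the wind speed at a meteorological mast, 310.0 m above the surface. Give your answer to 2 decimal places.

11.67 kt

First find α: α = ln(V₂/V₁)/ln(z₂/z₁) = ln(11.0/8.4)/ln(180.0/15.0) = 0.26966/2.48491 = 0.1085
Extrapolate from 180.0 m to 310.0 m: V₃ = 11.0 × (310.0/180.0)^0.1085 = 11.0 × 1.0608 = 11.6685 kt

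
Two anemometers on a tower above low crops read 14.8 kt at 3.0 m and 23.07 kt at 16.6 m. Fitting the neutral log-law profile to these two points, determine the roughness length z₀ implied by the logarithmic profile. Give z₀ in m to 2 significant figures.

z₀ ≈ 0.14 m

Log law: V(z) ∝ ln(z/z₀). With r = V₁/V₂ = 14.8/23.07 = 0.64153,
r · ln(z₂/z₀) = ln(z₁/z₀) ⇒ ln z₀ = (ln z₁ − r·ln z₂)/(1 − r)
ln z₀ = (1.09861 − 0.64153×2.80940) / 0.35847 = -1.9630
z₀ = exp(-1.9630) = 0.1404 m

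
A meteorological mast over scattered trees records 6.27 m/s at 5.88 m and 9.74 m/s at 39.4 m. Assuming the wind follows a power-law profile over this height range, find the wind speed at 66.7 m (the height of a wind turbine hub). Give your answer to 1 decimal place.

First find α: α = ln(V₂/V₁)/ln(z₂/z₁) = ln(9.74/6.27)/ln(39.4/5.88) = 0.44046/1.90221 = 0.2316
Extrapolate from 39.4 m to 66.7 m: V₃ = 9.74 × (66.7/39.4)^0.2316 = 9.74 × 1.1296 = 11.0027 m/s

11.0 m/s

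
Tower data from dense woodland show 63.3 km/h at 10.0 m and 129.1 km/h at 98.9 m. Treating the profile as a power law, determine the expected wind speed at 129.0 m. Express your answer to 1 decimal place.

140.2 km/h

First find α: α = ln(V₂/V₁)/ln(z₂/z₁) = ln(129.1/63.3)/ln(98.9/10.0) = 0.71270/2.29152 = 0.3110
Extrapolate from 98.9 m to 129.0 m: V₃ = 129.1 × (129.0/98.9)^0.3110 = 129.1 × 1.0861 = 140.2218 km/h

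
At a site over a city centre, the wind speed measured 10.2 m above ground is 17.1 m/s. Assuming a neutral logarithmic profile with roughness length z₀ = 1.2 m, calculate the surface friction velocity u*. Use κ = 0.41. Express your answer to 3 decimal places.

Log law: V(z) = (u*/κ) · ln(z/z₀) ⇒ u* = κ · V / ln(z/z₀)
u* = 0.41 × 17.1 / ln(10.2/1.2) = 0.41 × 17.1 / 2.1401
   = 7.0110 / 2.1401 = 3.2761 m/s

u* ≈ 3.276 m/s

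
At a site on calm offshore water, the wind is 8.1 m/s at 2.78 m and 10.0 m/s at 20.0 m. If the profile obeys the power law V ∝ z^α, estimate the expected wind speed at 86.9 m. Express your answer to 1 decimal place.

11.7 m/s

First find α: α = ln(V₂/V₁)/ln(z₂/z₁) = ln(10.0/8.1)/ln(20.0/2.78) = 0.21072/1.97328 = 0.1068
Extrapolate from 20.0 m to 86.9 m: V₃ = 10.0 × (86.9/20.0)^0.1068 = 10.0 × 1.1698 = 11.6985 m/s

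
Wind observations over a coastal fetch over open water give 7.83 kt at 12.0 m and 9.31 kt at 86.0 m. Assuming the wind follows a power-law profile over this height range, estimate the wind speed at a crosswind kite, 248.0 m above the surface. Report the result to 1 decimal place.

First find α: α = ln(V₂/V₁)/ln(z₂/z₁) = ln(9.31/7.83)/ln(86.0/12.0) = 0.17313/1.96944 = 0.0879
Extrapolate from 86.0 m to 248.0 m: V₃ = 9.31 × (248.0/86.0)^0.0879 = 9.31 × 1.0976 = 10.2184 kt

10.2 kt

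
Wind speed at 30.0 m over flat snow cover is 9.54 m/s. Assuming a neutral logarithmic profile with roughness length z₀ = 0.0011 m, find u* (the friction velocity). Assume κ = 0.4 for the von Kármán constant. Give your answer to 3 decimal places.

Log law: V(z) = (u*/κ) · ln(z/z₀) ⇒ u* = κ · V / ln(z/z₀)
u* = 0.4 × 9.54 / ln(30.0/0.0011) = 0.4 × 9.54 / 10.2136
   = 3.8160 / 10.2136 = 0.3736 m/s

u* ≈ 0.374 m/s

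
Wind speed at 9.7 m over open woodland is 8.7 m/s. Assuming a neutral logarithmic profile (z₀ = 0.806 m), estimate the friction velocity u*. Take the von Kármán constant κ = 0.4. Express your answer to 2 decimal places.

u* ≈ 1.40 m/s

Log law: V(z) = (u*/κ) · ln(z/z₀) ⇒ u* = κ · V / ln(z/z₀)
u* = 0.4 × 8.7 / ln(9.7/0.806) = 0.4 × 8.7 / 2.4878
   = 3.4800 / 2.4878 = 1.3988 m/s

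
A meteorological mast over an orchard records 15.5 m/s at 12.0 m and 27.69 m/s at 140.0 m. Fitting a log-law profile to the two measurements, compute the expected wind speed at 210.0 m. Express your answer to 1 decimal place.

29.7 m/s

Log law: V ∝ ln(z/z₀). From the pair, with r = V₁/V₂ = 0.55977,
ln z₀ = (ln z₁ − r·ln z₂)/(1 − r) = (2.4849 − 0.55977×4.9416)/0.44023 = -0.6389 → z₀ = 0.5279 m
V₃ = V₁ · ln(z₃/z₀)/ln(z₁/z₀) = 15.5 × 5.9860/3.1238 = 29.7019 m/s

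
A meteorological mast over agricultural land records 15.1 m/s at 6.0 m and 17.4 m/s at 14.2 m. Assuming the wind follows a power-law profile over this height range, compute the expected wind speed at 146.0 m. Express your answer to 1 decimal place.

25.5 m/s

First find α: α = ln(V₂/V₁)/ln(z₂/z₁) = ln(17.4/15.1)/ln(14.2/6.0) = 0.14178/0.86148 = 0.1646
Extrapolate from 14.2 m to 146.0 m: V₃ = 17.4 × (146.0/14.2)^0.1646 = 17.4 × 1.4674 = 25.5333 m/s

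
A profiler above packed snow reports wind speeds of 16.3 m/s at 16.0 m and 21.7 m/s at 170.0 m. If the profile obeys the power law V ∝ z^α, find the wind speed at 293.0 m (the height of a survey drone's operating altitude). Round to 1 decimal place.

First find α: α = ln(V₂/V₁)/ln(z₂/z₁) = ln(21.7/16.3)/ln(170.0/16.0) = 0.28615/2.36321 = 0.1211
Extrapolate from 170.0 m to 293.0 m: V₃ = 21.7 × (293.0/170.0)^0.1211 = 21.7 × 1.0681 = 23.1786 m/s

23.2 m/s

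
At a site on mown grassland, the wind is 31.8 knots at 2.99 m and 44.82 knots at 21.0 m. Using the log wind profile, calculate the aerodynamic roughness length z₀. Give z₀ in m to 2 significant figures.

z₀ ≈ 0.026 m

Log law: V(z) ∝ ln(z/z₀). With r = V₁/V₂ = 31.8/44.82 = 0.70950,
r · ln(z₂/z₀) = ln(z₁/z₀) ⇒ ln z₀ = (ln z₁ − r·ln z₂)/(1 − r)
ln z₀ = (1.09527 − 0.70950×3.04452) / 0.29050 = -3.6656
z₀ = exp(-3.6656) = 0.02559 m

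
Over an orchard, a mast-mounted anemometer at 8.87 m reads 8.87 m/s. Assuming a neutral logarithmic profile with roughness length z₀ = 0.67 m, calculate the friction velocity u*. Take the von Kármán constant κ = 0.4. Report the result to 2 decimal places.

u* ≈ 1.37 m/s

Log law: V(z) = (u*/κ) · ln(z/z₀) ⇒ u* = κ · V / ln(z/z₀)
u* = 0.4 × 8.87 / ln(8.87/0.67) = 0.4 × 8.87 / 2.5832
   = 3.5480 / 2.5832 = 1.3735 m/s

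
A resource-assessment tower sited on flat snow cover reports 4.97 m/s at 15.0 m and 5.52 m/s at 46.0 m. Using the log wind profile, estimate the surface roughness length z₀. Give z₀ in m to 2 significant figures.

Log law: V(z) ∝ ln(z/z₀). With r = V₁/V₂ = 4.97/5.52 = 0.90036,
r · ln(z₂/z₀) = ln(z₁/z₀) ⇒ ln z₀ = (ln z₁ − r·ln z₂)/(1 − r)
ln z₀ = (2.70805 − 0.90036×3.82864) / 0.09964 = -7.4180
z₀ = exp(-7.4180) = 0.0006003 m

z₀ ≈ 0.00060 m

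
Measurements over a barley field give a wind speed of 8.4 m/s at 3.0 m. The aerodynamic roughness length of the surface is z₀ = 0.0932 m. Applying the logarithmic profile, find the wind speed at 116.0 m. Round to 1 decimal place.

17.2 m/s

Log law: V(z) ∝ ln(z/z₀), so V₂/V₁ = ln(z₂/z₀) / ln(z₁/z₀).
ln(116.0/0.0932) = 7.1266, ln(3.0/0.0932) = 3.4716
V₂ = 8.4 × 7.1266/3.4716 = 8.4 × 2.0528 = 17.2437 m/s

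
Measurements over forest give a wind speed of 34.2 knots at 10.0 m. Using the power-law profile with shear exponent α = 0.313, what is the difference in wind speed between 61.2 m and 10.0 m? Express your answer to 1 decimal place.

Power law: V₂ = V₁ · (z₂/z₁)^α = 34.2 × (6.1200)^0.313 = 60.2947 knots
ΔV = 60.2947 − 34.2 = 26.0947 knots

26.1 knots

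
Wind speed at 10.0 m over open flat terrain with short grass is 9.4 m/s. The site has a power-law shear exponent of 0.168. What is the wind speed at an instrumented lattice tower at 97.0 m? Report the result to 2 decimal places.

13.77 m/s

Power-law profile: V₂ = V₁ · (z₂/z₁)^α
V₂ = 9.4 × (97.0/10.0)^0.168 = 9.4 × (9.7000)^0.168
    = 9.4 × 1.4648 = 13.7691 m/s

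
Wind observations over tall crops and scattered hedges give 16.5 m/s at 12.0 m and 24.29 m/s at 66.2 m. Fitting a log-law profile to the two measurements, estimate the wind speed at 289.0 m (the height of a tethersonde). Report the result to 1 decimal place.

31.0 m/s

Log law: V ∝ ln(z/z₀). From the pair, with r = V₁/V₂ = 0.67929,
ln z₀ = (ln z₁ − r·ln z₂)/(1 − r) = (2.4849 − 0.67929×4.1927)/0.32071 = -1.1323 → z₀ = 0.3223 m
V₃ = V₁ · ln(z₃/z₀)/ln(z₁/z₀) = 16.5 × 6.7988/3.6172 = 31.0125 m/s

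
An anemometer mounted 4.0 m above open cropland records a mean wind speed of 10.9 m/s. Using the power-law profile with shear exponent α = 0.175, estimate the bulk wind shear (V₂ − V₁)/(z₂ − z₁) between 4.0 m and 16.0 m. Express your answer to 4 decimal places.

0.2494 m/s/m

Power law: V₂ = V₁ · (z₂/z₁)^α = 10.9 × (4.0000)^0.175 = 13.8927 m/s
ΔV/Δz = (13.8927 − 10.9)/(16.0 − 4.0) = 2.9927/12.0000 = 0.24939 m/s/m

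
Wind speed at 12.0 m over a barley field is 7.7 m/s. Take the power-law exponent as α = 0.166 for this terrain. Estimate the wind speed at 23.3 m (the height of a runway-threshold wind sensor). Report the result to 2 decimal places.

8.60 m/s

Power-law profile: V₂ = V₁ · (z₂/z₁)^α
V₂ = 7.7 × (23.3/12.0)^0.166 = 7.7 × (1.9417)^0.166
    = 7.7 × 1.1164 = 8.5966 m/s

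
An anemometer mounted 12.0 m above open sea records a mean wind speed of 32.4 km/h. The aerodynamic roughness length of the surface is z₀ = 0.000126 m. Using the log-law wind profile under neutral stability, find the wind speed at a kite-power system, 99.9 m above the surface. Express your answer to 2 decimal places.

38.39 km/h

Log law: V(z) ∝ ln(z/z₀), so V₂/V₁ = ln(z₂/z₀) / ln(z₁/z₀).
ln(99.9/0.000126) = 13.5834, ln(12.0/0.000126) = 11.4641
V₂ = 32.4 × 13.5834/11.4641 = 32.4 × 1.1849 = 38.3895 km/h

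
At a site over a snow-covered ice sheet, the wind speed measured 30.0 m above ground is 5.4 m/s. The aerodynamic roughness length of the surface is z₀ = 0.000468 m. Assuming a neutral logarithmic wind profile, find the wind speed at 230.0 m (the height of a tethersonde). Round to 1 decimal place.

6.4 m/s

Log law: V(z) ∝ ln(z/z₀), so V₂/V₁ = ln(z₂/z₀) / ln(z₁/z₀).
ln(230.0/0.000468) = 13.1051, ln(30.0/0.000468) = 11.0682
V₂ = 5.4 × 13.1051/11.0682 = 5.4 × 1.1840 = 6.3938 m/s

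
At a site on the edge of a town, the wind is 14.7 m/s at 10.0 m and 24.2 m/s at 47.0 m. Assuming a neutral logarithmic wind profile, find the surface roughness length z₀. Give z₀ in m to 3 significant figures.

z₀ ≈ 0.912 m

Log law: V(z) ∝ ln(z/z₀). With r = V₁/V₂ = 14.7/24.2 = 0.60744,
r · ln(z₂/z₀) = ln(z₁/z₀) ⇒ ln z₀ = (ln z₁ − r·ln z₂)/(1 − r)
ln z₀ = (2.30259 − 0.60744×3.85015) / 0.39256 = -0.0921
z₀ = exp(-0.0921) = 0.9120 m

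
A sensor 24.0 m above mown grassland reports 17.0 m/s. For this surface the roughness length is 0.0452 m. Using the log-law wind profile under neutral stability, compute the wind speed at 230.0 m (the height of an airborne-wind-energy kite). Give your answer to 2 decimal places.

Log law: V(z) ∝ ln(z/z₀), so V₂/V₁ = ln(z₂/z₀) / ln(z₁/z₀).
ln(230.0/0.0452) = 8.5347, ln(24.0/0.0452) = 6.2747
V₂ = 17.0 × 8.5347/6.2747 = 17.0 × 1.3602 = 23.1231 m/s

23.12 m/s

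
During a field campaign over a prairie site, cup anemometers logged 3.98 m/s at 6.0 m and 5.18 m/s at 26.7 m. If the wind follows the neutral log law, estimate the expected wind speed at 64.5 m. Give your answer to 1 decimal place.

5.9 m/s

Log law: V ∝ ln(z/z₀). From the pair, with r = V₁/V₂ = 0.76834,
ln z₀ = (ln z₁ − r·ln z₂)/(1 − r) = (1.7918 − 0.76834×3.2847)/0.23166 = -3.1597 → z₀ = 0.04244 m
V₃ = V₁ · ln(z₃/z₀)/ln(z₁/z₀) = 3.98 × 7.3264/4.9515 = 5.8890 m/s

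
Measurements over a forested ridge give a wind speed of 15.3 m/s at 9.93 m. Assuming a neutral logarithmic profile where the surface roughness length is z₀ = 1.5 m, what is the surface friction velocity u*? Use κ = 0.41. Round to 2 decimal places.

Log law: V(z) = (u*/κ) · ln(z/z₀) ⇒ u* = κ · V / ln(z/z₀)
u* = 0.41 × 15.3 / ln(9.93/1.5) = 0.41 × 15.3 / 1.8901
   = 6.2730 / 1.8901 = 3.3189 m/s

u* ≈ 3.32 m/s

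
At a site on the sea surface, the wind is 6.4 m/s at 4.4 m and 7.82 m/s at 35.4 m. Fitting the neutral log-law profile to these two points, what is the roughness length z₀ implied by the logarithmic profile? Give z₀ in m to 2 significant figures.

z₀ ≈ 0.00036 m

Log law: V(z) ∝ ln(z/z₀). With r = V₁/V₂ = 6.4/7.82 = 0.81841,
r · ln(z₂/z₀) = ln(z₁/z₀) ⇒ ln z₀ = (ln z₁ − r·ln z₂)/(1 − r)
ln z₀ = (1.48160 − 0.81841×3.56671) / 0.18159 = -7.9161
z₀ = exp(-7.9161) = 0.0003648 m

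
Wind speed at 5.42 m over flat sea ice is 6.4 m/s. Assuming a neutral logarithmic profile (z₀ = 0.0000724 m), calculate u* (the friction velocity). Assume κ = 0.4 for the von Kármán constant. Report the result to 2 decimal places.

Log law: V(z) = (u*/κ) · ln(z/z₀) ⇒ u* = κ · V / ln(z/z₀)
u* = 0.4 × 6.4 / ln(5.42/0.0000724) = 0.4 × 6.4 / 11.2234
   = 2.5600 / 11.2234 = 0.2281 m/s

u* ≈ 0.23 m/s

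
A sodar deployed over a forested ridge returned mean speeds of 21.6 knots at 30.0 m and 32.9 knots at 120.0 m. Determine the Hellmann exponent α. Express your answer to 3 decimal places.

α ≈ 0.304

Power law: V₂/V₁ = (z₂/z₁)^α ⇒ α = ln(V₂/V₁) / ln(z₂/z₁)
α = ln(32.9/21.6) / ln(120.0/30.0) = ln(1.5231) / ln(4.0000)
  = 0.42078 / 1.38629 = 0.30353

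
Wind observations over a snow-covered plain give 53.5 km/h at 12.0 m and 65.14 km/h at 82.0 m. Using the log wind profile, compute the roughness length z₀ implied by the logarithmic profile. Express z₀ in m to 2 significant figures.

Log law: V(z) ∝ ln(z/z₀). With r = V₁/V₂ = 53.5/65.14 = 0.82131,
r · ln(z₂/z₀) = ln(z₁/z₀) ⇒ ln z₀ = (ln z₁ − r·ln z₂)/(1 − r)
ln z₀ = (2.48491 − 0.82131×4.40672) / 0.17869 = -6.3482
z₀ = exp(-6.3482) = 0.001750 m

z₀ ≈ 0.0017 m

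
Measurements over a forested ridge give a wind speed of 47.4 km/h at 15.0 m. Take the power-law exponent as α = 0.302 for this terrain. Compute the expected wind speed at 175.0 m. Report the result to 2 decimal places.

Power-law profile: V₂ = V₁ · (z₂/z₁)^α
V₂ = 47.4 × (175.0/15.0)^0.302 = 47.4 × (11.6667)^0.302
    = 47.4 × 2.1000 = 99.5397 km/h

99.54 km/h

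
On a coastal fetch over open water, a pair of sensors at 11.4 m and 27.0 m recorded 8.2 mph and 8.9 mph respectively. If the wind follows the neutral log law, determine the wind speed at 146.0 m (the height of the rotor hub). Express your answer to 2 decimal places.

Log law: V ∝ ln(z/z₀). From the pair, with r = V₁/V₂ = 0.92135,
ln z₀ = (ln z₁ − r·ln z₂)/(1 − r) = (2.4336 − 0.92135×3.2958)/0.07865 = -7.6667 → z₀ = 0.0004682 m
V₃ = V₁ · ln(z₃/z₀)/ln(z₁/z₀) = 8.2 × 12.6503/10.1003 = 10.2702 mph

10.27 mph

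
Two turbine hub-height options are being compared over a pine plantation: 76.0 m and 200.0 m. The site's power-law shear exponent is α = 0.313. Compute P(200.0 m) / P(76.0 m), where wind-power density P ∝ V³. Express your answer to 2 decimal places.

Speed ratio: V_B/V_A = (z_B/z_A)^α = (200.0/76.0)^0.313 = (2.6316)^0.313 = 1.35372
Power-density ratio: P_B/P_A = (V_B/V_A)³ = (1.35372)³ = 2.48075

2.48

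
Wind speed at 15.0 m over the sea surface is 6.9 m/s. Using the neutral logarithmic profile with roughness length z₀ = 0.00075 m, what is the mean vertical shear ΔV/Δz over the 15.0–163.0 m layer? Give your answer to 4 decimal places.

Log law: V₂ = V₁ · ln(z₂/z₀)/ln(z₁/z₀) = 6.9 × 12.2892/9.9035 = 8.5622 m/s
ΔV/Δz = (8.5622 − 6.9)/(163.0 − 15.0) = 1.6622/148.0000 = 0.01123 m/s/m

0.0112 m/s/m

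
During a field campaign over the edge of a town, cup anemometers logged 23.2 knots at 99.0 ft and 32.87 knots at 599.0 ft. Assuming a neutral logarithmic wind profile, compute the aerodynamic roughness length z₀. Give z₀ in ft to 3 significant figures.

Log law: V(z) ∝ ln(z/z₀). With r = V₁/V₂ = 23.2/32.87 = 0.70581,
r · ln(z₂/z₀) = ln(z₁/z₀) ⇒ ln z₀ = (ln z₁ − r·ln z₂)/(1 − r)
ln z₀ = (4.59512 − 0.70581×6.39526) / 0.29419 = 0.2763
z₀ = exp(0.2763) = 1.318 ft

z₀ ≈ 1.32 ft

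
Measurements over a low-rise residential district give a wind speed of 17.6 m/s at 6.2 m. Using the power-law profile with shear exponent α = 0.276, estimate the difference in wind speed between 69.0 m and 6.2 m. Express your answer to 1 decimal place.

Power law: V₂ = V₁ · (z₂/z₁)^α = 17.6 × (11.1290)^0.276 = 34.2243 m/s
ΔV = 34.2243 − 17.6 = 16.6243 m/s

16.6 m/s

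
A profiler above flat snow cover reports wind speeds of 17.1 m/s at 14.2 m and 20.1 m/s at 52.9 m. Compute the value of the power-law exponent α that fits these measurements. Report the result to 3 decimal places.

Power law: V₂/V₁ = (z₂/z₁)^α ⇒ α = ln(V₂/V₁) / ln(z₂/z₁)
α = ln(20.1/17.1) / ln(52.9/14.2) = ln(1.1754) / ln(3.7254)
  = 0.16164 / 1.31516 = 0.12291

α ≈ 0.123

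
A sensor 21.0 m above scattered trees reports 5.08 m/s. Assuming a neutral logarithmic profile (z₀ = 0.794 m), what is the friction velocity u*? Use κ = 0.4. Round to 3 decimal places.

u* ≈ 0.620 m/s

Log law: V(z) = (u*/κ) · ln(z/z₀) ⇒ u* = κ · V / ln(z/z₀)
u* = 0.4 × 5.08 / ln(21.0/0.794) = 0.4 × 5.08 / 3.2752
   = 2.0320 / 3.2752 = 0.6204 m/s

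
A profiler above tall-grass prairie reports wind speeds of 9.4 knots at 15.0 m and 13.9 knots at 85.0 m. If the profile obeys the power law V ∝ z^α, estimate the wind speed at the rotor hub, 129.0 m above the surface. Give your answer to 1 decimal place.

First find α: α = ln(V₂/V₁)/ln(z₂/z₁) = ln(13.9/9.4)/ln(85.0/15.0) = 0.39118/1.73460 = 0.2255
Extrapolate from 85.0 m to 129.0 m: V₃ = 13.9 × (129.0/85.0)^0.2255 = 13.9 × 1.0986 = 15.2711 knots

15.3 knots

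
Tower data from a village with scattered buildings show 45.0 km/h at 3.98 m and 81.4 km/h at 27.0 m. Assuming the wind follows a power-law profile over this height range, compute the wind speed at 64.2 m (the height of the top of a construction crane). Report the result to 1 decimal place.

106.4 km/h

First find α: α = ln(V₂/V₁)/ln(z₂/z₁) = ln(81.4/45.0)/ln(27.0/3.98) = 0.59271/1.91456 = 0.3096
Extrapolate from 27.0 m to 64.2 m: V₃ = 81.4 × (64.2/27.0)^0.3096 = 81.4 × 1.3075 = 106.4340 km/h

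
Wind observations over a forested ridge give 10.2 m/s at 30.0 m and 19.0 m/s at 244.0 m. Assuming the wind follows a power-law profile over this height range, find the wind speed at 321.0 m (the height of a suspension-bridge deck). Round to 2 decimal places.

20.61 m/s

First find α: α = ln(V₂/V₁)/ln(z₂/z₁) = ln(19.0/10.2)/ln(244.0/30.0) = 0.62205/2.09597 = 0.2968
Extrapolate from 244.0 m to 321.0 m: V₃ = 19.0 × (321.0/244.0)^0.2968 = 19.0 × 1.0848 = 20.6113 m/s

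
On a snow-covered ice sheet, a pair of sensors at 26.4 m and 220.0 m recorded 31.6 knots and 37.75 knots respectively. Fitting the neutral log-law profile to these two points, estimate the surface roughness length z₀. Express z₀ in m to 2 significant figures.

Log law: V(z) ∝ ln(z/z₀). With r = V₁/V₂ = 31.6/37.75 = 0.83709,
r · ln(z₂/z₀) = ln(z₁/z₀) ⇒ ln z₀ = (ln z₁ − r·ln z₂)/(1 − r)
ln z₀ = (3.27336 − 0.83709×5.39363) / 0.16291 = -7.6210
z₀ = exp(-7.6210) = 0.0004901 m

z₀ ≈ 0.00049 m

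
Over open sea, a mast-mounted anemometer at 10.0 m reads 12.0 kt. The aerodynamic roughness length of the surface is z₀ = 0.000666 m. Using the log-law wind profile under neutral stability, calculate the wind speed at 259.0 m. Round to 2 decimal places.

16.06 kt

Log law: V(z) ∝ ln(z/z₀), so V₂/V₁ = ln(z₂/z₀) / ln(z₁/z₀).
ln(259.0/0.000666) = 12.8710, ln(10.0/0.000666) = 9.6168
V₂ = 12.0 × 12.8710/9.6168 = 12.0 × 1.3384 = 16.0607 kt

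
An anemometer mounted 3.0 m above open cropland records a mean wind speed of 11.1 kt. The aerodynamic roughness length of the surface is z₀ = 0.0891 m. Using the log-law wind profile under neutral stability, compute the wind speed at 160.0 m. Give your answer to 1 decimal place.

23.7 kt

Log law: V(z) ∝ ln(z/z₀), so V₂/V₁ = ln(z₂/z₀) / ln(z₁/z₀).
ln(160.0/0.0891) = 7.4932, ln(3.0/0.0891) = 3.5166
V₂ = 11.1 × 7.4932/3.5166 = 11.1 × 2.1308 = 23.6518 kt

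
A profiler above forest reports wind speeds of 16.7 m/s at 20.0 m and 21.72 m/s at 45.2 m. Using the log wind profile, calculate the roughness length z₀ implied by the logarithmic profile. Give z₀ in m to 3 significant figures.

z₀ ≈ 1.33 m

Log law: V(z) ∝ ln(z/z₀). With r = V₁/V₂ = 16.7/21.72 = 0.76888,
r · ln(z₂/z₀) = ln(z₁/z₀) ⇒ ln z₀ = (ln z₁ − r·ln z₂)/(1 − r)
ln z₀ = (2.99573 − 0.76888×3.81110) / 0.23112 = 0.2833
z₀ = exp(0.2833) = 1.327 m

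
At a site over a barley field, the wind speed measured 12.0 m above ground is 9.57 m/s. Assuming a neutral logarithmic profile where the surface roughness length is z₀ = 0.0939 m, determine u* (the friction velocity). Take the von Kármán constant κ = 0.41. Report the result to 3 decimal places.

u* ≈ 0.809 m/s

Log law: V(z) = (u*/κ) · ln(z/z₀) ⇒ u* = κ · V / ln(z/z₀)
u* = 0.41 × 9.57 / ln(12.0/0.0939) = 0.41 × 9.57 / 4.8504
   = 3.9237 / 4.8504 = 0.8089 m/s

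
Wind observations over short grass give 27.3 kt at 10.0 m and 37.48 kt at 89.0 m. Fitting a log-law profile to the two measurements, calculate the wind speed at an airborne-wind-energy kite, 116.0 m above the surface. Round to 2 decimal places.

Log law: V ∝ ln(z/z₀). From the pair, with r = V₁/V₂ = 0.72839,
ln z₀ = (ln z₁ − r·ln z₂)/(1 − r) = (2.3026 − 0.72839×4.4886)/0.27161 = -3.5598 → z₀ = 0.02844 m
V₃ = V₁ · ln(z₃/z₀)/ln(z₁/z₀) = 27.3 × 8.3134/5.8624 = 38.7138 kt

38.71 kt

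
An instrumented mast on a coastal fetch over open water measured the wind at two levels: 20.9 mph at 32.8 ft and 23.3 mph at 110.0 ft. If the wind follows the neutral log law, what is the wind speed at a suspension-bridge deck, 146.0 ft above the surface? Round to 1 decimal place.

Log law: V ∝ ln(z/z₀). From the pair, with r = V₁/V₂ = 0.89700,
ln z₀ = (ln z₁ − r·ln z₂)/(1 − r) = (3.4904 − 0.89700×4.7005)/0.10300 = -7.0471 → z₀ = 0.0008699 ft
V₃ = V₁ · ln(z₃/z₀)/ln(z₁/z₀) = 20.9 × 12.0307/10.5375 = 23.8615 mph

23.9 mph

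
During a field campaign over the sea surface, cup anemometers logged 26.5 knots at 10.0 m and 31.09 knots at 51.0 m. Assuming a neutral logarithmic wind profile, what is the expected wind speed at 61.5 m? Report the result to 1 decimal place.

31.6 knots

Log law: V ∝ ln(z/z₀). From the pair, with r = V₁/V₂ = 0.85236,
ln z₀ = (ln z₁ − r·ln z₂)/(1 − r) = (2.3026 − 0.85236×3.9318)/0.14764 = -7.1037 → z₀ = 0.0008221 m
V₃ = V₁ · ln(z₃/z₀)/ln(z₁/z₀) = 26.5 × 11.2227/9.4063 = 31.6174 knots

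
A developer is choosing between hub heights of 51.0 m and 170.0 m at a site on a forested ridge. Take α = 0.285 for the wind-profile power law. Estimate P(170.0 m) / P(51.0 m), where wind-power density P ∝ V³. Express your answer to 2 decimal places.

2.80

Speed ratio: V_B/V_A = (z_B/z_A)^α = (170.0/51.0)^0.285 = (3.3333)^0.285 = 1.40936
Power-density ratio: P_B/P_A = (V_B/V_A)³ = (1.40936)³ = 2.79938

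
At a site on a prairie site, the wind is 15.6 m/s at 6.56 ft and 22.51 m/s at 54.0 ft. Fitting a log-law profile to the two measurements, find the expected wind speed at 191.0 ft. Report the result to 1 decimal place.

26.7 m/s

Log law: V ∝ ln(z/z₀). From the pair, with r = V₁/V₂ = 0.69303,
ln z₀ = (ln z₁ − r·ln z₂)/(1 − r) = (1.8810 − 0.69303×3.9890)/0.30697 = -2.8780 → z₀ = 0.05625 ft
V₃ = V₁ · ln(z₃/z₀)/ln(z₁/z₀) = 15.6 × 8.1303/4.7590 = 26.6511 m/s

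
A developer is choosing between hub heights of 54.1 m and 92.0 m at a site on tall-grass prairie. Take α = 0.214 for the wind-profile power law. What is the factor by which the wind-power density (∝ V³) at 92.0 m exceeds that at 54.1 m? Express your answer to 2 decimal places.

Speed ratio: V_B/V_A = (z_B/z_A)^α = (92.0/54.1)^0.214 = (1.7006)^0.214 = 1.12033
Power-density ratio: P_B/P_A = (V_B/V_A)³ = (1.12033)³ = 1.40617

1.41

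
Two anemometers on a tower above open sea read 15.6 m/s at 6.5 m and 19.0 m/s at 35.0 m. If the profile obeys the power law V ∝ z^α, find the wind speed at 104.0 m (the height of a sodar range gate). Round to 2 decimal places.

First find α: α = ln(V₂/V₁)/ln(z₂/z₁) = ln(19.0/15.6)/ln(35.0/6.5) = 0.19717/1.68355 = 0.1171
Extrapolate from 35.0 m to 104.0 m: V₃ = 19.0 × (104.0/35.0)^0.1171 = 19.0 × 1.1360 = 21.5846 m/s

21.58 m/s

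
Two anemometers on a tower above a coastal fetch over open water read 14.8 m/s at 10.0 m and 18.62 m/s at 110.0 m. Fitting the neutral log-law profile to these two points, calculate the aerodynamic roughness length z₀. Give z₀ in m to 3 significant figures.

Log law: V(z) ∝ ln(z/z₀). With r = V₁/V₂ = 14.8/18.62 = 0.79484,
r · ln(z₂/z₀) = ln(z₁/z₀) ⇒ ln z₀ = (ln z₁ − r·ln z₂)/(1 − r)
ln z₀ = (2.30259 − 0.79484×4.70048) / 0.20516 = -6.9877
z₀ = exp(-6.9877) = 0.0009232 m

z₀ ≈ 0.000923 m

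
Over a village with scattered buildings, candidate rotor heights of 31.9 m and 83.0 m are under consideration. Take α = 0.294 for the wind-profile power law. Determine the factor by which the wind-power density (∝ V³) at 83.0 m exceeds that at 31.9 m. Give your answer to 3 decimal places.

Speed ratio: V_B/V_A = (z_B/z_A)^α = (83.0/31.9)^0.294 = (2.6019)^0.294 = 1.32463
Power-density ratio: P_B/P_A = (V_B/V_A)³ = (1.32463)³ = 2.32425

2.324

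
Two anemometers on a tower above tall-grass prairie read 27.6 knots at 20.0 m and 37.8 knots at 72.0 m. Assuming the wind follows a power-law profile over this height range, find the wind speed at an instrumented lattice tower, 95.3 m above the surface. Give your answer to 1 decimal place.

40.5 knots

First find α: α = ln(V₂/V₁)/ln(z₂/z₁) = ln(37.8/27.6)/ln(72.0/20.0) = 0.31449/1.28093 = 0.2455
Extrapolate from 72.0 m to 95.3 m: V₃ = 37.8 × (95.3/72.0)^0.2455 = 37.8 × 1.0713 = 40.4936 knots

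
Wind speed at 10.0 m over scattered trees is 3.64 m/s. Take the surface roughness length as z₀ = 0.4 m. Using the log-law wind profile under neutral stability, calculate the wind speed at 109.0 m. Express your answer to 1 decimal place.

6.3 m/s

Log law: V(z) ∝ ln(z/z₀), so V₂/V₁ = ln(z₂/z₀) / ln(z₁/z₀).
ln(109.0/0.4) = 5.6076, ln(10.0/0.4) = 3.2189
V₂ = 3.64 × 5.6076/3.2189 = 3.64 × 1.7421 = 6.3413 m/s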